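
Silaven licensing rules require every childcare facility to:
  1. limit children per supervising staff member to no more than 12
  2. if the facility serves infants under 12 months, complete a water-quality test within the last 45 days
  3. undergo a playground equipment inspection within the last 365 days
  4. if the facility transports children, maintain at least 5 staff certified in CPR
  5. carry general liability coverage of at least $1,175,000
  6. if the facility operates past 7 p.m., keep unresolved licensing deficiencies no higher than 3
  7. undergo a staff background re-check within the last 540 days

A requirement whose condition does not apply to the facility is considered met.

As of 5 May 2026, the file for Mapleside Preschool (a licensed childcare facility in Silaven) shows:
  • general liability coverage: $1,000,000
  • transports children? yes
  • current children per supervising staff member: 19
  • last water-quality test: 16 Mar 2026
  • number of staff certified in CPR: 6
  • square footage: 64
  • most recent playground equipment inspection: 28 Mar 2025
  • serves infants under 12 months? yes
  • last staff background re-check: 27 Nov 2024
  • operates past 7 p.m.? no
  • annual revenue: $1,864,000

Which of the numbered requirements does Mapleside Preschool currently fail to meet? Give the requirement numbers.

1. children per supervising staff member 19 > 12 → not met
2. condition 'serves infants under 12 months' holds; water-quality test 50 days ago vs limit 45 → not met
3. playground equipment inspection 403 days ago vs limit 365 → not met
4. condition 'transports children' holds; staff certified in CPR 6 ≥ 5 → met
5. general liability coverage $1,000,000 < $1,175,000 → not met
6. condition 'operates past 7 p.m.' does not hold → requirement n/a → met
7. staff background re-check 524 days ago vs limit 540 → met
Not met: 1, 2, 3, 5

1, 2, 3, 5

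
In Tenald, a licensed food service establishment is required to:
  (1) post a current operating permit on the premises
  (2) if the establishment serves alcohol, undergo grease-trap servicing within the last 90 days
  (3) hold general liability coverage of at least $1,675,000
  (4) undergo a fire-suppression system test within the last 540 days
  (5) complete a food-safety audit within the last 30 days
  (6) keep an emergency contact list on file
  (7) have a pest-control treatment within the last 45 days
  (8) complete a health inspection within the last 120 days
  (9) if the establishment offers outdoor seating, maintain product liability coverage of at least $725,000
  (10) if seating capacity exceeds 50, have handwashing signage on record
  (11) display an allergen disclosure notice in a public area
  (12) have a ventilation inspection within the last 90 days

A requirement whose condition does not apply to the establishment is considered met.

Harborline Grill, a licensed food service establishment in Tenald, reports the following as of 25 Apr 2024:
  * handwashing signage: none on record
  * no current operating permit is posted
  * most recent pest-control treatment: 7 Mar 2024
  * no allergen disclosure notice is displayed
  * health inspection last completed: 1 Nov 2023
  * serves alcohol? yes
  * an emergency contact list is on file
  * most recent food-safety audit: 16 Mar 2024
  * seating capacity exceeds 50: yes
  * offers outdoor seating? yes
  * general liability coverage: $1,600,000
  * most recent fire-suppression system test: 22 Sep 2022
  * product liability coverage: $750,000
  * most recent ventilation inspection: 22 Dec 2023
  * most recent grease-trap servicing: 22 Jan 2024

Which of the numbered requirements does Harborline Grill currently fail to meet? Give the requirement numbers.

1, 2, 3, 4, 5, 7, 8, 10, 11, 12

1. current operating permit absent → not met
2. condition 'serves alcohol' holds; grease-trap servicing 94 days ago vs limit 90 → not met
3. general liability coverage $1,600,000 < $1,675,000 → not met
4. fire-suppression system test 581 days ago vs limit 540 → not met
5. food-safety audit 40 days ago vs limit 30 → not met
6. emergency contact list present → met
7. pest-control treatment 49 days ago vs limit 45 → not met
8. health inspection 176 days ago vs limit 120 → not met
9. condition 'offers outdoor seating' holds; product liability coverage $750,000 ≥ $725,000 → met
10. condition 'seating capacity exceeds 50' holds; handwashing signage absent → not met
11. allergen disclosure notice absent → not met
12. ventilation inspection 125 days ago vs limit 90 → not met
Not met: 1, 2, 3, 4, 5, 7, 8, 10, 11, 12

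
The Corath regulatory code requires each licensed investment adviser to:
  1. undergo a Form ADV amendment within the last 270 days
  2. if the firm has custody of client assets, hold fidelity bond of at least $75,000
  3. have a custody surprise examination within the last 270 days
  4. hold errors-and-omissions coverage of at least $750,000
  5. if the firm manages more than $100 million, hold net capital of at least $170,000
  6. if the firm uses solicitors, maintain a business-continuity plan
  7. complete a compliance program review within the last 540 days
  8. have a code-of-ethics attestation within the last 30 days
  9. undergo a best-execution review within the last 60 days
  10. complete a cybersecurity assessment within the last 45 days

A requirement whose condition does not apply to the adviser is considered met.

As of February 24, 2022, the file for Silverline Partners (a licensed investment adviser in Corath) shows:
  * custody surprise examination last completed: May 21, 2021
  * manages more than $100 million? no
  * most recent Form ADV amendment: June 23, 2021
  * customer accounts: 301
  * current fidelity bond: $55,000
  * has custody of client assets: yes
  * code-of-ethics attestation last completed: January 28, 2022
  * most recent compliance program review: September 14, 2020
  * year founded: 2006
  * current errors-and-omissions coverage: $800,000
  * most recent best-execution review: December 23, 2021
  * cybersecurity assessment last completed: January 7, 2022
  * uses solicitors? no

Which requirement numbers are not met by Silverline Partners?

1. Form ADV amendment 246 days ago vs limit 270 → met
2. condition 'has custody of client assets' holds; fidelity bond $55,000 < $75,000 → not met
3. custody surprise examination 279 days ago vs limit 270 → not met
4. errors-and-omissions coverage $800,000 ≥ $750,000 → met
5. condition 'manages more than $100 million' does not hold → requirement n/a → met
6. condition 'uses solicitors' does not hold → requirement n/a → met
7. compliance program review 528 days ago vs limit 540 → met
8. code-of-ethics attestation 27 days ago vs limit 30 → met
9. best-execution review 63 days ago vs limit 60 → not met
10. cybersecurity assessment 48 days ago vs limit 45 → not met
Not met: 2, 3, 9, 10

2, 3, 9, 10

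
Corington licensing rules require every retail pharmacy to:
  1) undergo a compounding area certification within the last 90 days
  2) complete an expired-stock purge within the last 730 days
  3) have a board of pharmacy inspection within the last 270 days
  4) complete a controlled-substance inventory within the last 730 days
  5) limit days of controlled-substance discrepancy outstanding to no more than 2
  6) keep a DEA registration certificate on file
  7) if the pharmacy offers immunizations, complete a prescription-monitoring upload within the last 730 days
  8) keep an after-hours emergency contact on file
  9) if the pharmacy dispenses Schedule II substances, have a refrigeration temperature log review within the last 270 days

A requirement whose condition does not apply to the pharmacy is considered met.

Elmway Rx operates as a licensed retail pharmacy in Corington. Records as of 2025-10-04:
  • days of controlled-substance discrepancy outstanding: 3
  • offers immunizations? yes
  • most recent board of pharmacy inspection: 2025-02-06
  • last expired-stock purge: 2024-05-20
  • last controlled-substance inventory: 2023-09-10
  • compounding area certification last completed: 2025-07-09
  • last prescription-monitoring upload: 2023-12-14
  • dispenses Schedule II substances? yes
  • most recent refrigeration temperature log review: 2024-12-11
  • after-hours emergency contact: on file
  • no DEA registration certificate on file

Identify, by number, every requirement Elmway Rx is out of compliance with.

4, 5, 6, 9

1. compounding area certification 87 days ago vs limit 90 → met
2. expired-stock purge 502 days ago vs limit 730 → met
3. board of pharmacy inspection 240 days ago vs limit 270 → met
4. controlled-substance inventory 755 days ago vs limit 730 → not met
5. days of controlled-substance discrepancy outstanding 3 > 2 → not met
6. DEA registration certificate absent → not met
7. condition 'offers immunizations' holds; prescription-monitoring upload 660 days ago vs limit 730 → met
8. after-hours emergency contact present → met
9. condition 'dispenses Schedule II substances' holds; refrigeration temperature log review 297 days ago vs limit 270 → not met
Not met: 4, 5, 6, 9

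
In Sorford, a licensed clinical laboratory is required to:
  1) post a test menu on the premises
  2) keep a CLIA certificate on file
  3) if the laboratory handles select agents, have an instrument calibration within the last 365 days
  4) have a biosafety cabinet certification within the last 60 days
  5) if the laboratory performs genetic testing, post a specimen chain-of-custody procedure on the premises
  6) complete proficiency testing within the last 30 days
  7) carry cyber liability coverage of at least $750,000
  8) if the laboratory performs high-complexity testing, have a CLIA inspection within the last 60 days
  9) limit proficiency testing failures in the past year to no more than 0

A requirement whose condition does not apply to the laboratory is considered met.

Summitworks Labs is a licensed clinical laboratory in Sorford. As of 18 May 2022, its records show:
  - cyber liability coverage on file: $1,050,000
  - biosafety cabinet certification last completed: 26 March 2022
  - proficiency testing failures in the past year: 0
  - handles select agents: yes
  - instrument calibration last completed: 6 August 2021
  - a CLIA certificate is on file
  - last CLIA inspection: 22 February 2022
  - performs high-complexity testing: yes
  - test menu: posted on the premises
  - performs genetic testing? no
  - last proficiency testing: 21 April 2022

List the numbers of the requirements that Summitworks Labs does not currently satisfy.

8

1. test menu present → met
2. CLIA certificate present → met
3. condition 'handles select agents' holds; instrument calibration 285 days ago vs limit 365 → met
4. biosafety cabinet certification 53 days ago vs limit 60 → met
5. condition 'performs genetic testing' does not hold → requirement n/a → met
6. proficiency testing 27 days ago vs limit 30 → met
7. cyber liability coverage $1,050,000 ≥ $750,000 → met
8. condition 'performs high-complexity testing' holds; CLIA inspection 85 days ago vs limit 60 → not met
9. proficiency testing failures in the past year 0 ≤ 0 → met
Not met: 8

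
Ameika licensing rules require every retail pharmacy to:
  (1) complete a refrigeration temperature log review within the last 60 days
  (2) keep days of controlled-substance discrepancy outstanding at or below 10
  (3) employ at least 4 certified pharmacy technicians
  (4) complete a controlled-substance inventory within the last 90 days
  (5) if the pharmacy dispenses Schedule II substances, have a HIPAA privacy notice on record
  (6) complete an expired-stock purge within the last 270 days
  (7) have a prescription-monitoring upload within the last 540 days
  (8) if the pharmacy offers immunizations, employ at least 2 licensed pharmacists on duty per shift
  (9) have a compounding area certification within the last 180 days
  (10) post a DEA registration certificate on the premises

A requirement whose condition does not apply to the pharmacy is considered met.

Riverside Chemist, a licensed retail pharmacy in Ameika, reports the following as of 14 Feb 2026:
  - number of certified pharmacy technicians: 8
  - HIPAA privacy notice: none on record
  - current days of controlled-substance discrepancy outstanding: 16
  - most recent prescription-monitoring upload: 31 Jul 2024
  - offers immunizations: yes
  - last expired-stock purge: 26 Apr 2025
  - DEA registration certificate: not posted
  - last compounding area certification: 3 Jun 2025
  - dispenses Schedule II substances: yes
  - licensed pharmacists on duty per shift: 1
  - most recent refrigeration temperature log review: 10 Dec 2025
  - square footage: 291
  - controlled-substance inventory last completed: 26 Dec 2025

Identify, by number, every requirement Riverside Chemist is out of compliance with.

1. refrigeration temperature log review 66 days ago vs limit 60 → not met
2. days of controlled-substance discrepancy outstanding 16 > 10 → not met
3. certified pharmacy technicians 8 ≥ 4 → met
4. controlled-substance inventory 50 days ago vs limit 90 → met
5. condition 'dispenses Schedule II substances' holds; HIPAA privacy notice absent → not met
6. expired-stock purge 294 days ago vs limit 270 → not met
7. prescription-monitoring upload 563 days ago vs limit 540 → not met
8. condition 'offers immunizations' holds; licensed pharmacists on duty per shift 1 < 2 → not met
9. compounding area certification 256 days ago vs limit 180 → not met
10. DEA registration certificate absent → not met
Not met: 1, 2, 5, 6, 7, 8, 9, 10

1, 2, 5, 6, 7, 8, 9, 10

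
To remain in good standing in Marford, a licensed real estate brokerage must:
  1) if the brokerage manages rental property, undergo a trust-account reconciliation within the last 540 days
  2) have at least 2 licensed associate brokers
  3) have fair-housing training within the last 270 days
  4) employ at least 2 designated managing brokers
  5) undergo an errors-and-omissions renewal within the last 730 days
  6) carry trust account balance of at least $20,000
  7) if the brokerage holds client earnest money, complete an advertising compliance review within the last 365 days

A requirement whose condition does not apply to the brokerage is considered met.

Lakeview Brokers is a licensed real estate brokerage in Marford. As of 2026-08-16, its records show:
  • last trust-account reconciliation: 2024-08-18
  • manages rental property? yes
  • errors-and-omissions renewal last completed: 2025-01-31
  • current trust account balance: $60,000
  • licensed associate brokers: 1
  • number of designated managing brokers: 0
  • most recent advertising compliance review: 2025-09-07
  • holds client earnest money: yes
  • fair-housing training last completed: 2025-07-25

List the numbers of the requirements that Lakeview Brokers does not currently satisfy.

1, 2, 3, 4

1. condition 'manages rental property' holds; trust-account reconciliation 728 days ago vs limit 540 → not met
2. licensed associate brokers 1 < 2 → not met
3. fair-housing training 387 days ago vs limit 270 → not met
4. designated managing brokers 0 < 2 → not met
5. errors-and-omissions renewal 562 days ago vs limit 730 → met
6. trust account balance $60,000 ≥ $20,000 → met
7. condition 'holds client earnest money' holds; advertising compliance review 343 days ago vs limit 365 → met
Not met: 1, 2, 3, 4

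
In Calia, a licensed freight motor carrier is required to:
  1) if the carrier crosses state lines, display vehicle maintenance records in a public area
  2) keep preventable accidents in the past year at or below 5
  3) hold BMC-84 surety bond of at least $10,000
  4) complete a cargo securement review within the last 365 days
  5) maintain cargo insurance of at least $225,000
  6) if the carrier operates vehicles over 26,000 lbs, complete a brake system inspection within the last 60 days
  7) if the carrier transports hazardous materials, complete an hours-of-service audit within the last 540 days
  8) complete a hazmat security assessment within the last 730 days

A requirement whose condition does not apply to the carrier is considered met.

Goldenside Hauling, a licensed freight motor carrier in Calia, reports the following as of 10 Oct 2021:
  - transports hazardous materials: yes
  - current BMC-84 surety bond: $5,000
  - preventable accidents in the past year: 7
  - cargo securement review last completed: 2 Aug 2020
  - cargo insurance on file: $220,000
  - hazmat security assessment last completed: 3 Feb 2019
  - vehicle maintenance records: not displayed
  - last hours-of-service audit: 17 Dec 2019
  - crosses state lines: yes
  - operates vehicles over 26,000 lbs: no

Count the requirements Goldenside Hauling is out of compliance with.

7

1. condition 'crosses state lines' holds; vehicle maintenance records absent → not met
2. preventable accidents in the past year 7 > 5 → not met
3. BMC-84 surety bond $5,000 < $10,000 → not met
4. cargo securement review 434 days ago vs limit 365 → not met
5. cargo insurance $220,000 < $225,000 → not met
6. condition 'operates vehicles over 26,000 lbs' does not hold → requirement n/a → met
7. condition 'transports hazardous materials' holds; hours-of-service audit 663 days ago vs limit 540 → not met
8. hazmat security assessment 980 days ago vs limit 730 → not met
Not met: 7 of 8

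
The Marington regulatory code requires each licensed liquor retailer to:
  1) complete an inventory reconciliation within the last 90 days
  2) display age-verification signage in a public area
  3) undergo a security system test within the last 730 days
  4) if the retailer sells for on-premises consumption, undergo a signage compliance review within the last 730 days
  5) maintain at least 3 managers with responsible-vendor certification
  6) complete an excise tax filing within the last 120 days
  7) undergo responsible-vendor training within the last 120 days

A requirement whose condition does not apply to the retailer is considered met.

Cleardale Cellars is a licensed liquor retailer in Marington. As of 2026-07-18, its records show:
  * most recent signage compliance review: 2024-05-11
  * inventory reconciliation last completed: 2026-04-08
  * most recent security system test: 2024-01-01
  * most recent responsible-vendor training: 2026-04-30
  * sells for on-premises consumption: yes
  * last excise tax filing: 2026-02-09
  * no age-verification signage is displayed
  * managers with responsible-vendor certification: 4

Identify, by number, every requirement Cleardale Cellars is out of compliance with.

1, 2, 3, 4, 6

1. inventory reconciliation 101 days ago vs limit 90 → not met
2. age-verification signage absent → not met
3. security system test 929 days ago vs limit 730 → not met
4. condition 'sells for on-premises consumption' holds; signage compliance review 798 days ago vs limit 730 → not met
5. managers with responsible-vendor certification 4 ≥ 3 → met
6. excise tax filing 159 days ago vs limit 120 → not met
7. responsible-vendor training 79 days ago vs limit 120 → met
Not met: 1, 2, 3, 4, 6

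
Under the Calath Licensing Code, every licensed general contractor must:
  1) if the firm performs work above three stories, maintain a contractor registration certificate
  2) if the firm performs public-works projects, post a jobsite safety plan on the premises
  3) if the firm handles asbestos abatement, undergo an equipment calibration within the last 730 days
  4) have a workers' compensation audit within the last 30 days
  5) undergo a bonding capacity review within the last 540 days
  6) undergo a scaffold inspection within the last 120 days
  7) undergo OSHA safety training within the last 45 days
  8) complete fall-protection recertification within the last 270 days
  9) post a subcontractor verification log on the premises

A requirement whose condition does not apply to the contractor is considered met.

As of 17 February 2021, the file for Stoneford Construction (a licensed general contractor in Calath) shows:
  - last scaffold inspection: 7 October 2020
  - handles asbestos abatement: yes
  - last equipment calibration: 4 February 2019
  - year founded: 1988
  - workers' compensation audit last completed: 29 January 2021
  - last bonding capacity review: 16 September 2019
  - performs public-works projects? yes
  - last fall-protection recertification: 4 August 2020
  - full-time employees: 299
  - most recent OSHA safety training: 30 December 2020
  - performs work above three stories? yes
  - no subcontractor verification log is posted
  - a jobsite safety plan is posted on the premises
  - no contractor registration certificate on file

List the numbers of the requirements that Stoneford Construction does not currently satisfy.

1, 3, 6, 7, 9

1. condition 'performs work above three stories' holds; contractor registration certificate absent → not met
2. condition 'performs public-works projects' holds; jobsite safety plan present → met
3. condition 'handles asbestos abatement' holds; equipment calibration 744 days ago vs limit 730 → not met
4. workers' compensation audit 19 days ago vs limit 30 → met
5. bonding capacity review 520 days ago vs limit 540 → met
6. scaffold inspection 133 days ago vs limit 120 → not met
7. OSHA safety training 49 days ago vs limit 45 → not met
8. fall-protection recertification 197 days ago vs limit 270 → met
9. subcontractor verification log absent → not met
Not met: 1, 3, 6, 7, 9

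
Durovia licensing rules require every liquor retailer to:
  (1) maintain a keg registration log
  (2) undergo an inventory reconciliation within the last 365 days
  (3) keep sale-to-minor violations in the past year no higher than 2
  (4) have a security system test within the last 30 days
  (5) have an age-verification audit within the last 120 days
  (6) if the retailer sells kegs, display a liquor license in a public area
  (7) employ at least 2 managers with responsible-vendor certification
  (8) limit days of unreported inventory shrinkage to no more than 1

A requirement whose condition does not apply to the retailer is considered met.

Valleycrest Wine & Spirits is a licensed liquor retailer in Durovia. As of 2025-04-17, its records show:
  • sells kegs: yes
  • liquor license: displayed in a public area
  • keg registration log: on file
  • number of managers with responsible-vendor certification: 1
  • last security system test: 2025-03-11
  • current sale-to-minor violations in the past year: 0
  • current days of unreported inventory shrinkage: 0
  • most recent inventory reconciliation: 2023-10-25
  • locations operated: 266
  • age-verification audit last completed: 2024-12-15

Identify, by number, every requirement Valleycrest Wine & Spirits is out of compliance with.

1. keg registration log present → met
2. inventory reconciliation 540 days ago vs limit 365 → not met
3. sale-to-minor violations in the past year 0 ≤ 2 → met
4. security system test 37 days ago vs limit 30 → not met
5. age-verification audit 123 days ago vs limit 120 → not met
6. condition 'sells kegs' holds; liquor license present → met
7. managers with responsible-vendor certification 1 < 2 → not met
8. days of unreported inventory shrinkage 0 ≤ 1 → met
Not met: 2, 4, 5, 7

2, 4, 5, 7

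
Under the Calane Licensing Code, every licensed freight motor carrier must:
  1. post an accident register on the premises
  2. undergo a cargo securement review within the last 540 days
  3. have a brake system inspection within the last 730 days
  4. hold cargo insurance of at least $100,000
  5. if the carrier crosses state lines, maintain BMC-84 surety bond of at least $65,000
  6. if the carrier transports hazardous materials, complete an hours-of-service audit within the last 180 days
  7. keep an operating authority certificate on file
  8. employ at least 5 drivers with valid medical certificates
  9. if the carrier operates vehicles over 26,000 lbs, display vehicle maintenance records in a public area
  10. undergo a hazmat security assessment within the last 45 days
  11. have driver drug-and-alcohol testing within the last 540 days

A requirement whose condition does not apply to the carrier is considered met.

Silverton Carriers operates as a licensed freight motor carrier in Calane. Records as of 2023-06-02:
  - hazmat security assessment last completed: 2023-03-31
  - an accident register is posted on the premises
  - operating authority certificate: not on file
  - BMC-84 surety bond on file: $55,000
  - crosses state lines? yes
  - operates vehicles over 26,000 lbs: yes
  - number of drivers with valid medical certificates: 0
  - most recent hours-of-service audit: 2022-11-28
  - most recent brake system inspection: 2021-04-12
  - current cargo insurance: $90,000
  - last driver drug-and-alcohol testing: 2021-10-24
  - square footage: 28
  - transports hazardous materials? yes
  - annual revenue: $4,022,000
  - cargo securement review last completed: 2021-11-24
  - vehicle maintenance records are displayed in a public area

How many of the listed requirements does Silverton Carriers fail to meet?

1. accident register present → met
2. cargo securement review 555 days ago vs limit 540 → not met
3. brake system inspection 781 days ago vs limit 730 → not met
4. cargo insurance $90,000 < $100,000 → not met
5. condition 'crosses state lines' holds; BMC-84 surety bond $55,000 < $65,000 → not met
6. condition 'transports hazardous materials' holds; hours-of-service audit 186 days ago vs limit 180 → not met
7. operating authority certificate absent → not met
8. drivers with valid medical certificates 0 < 5 → not met
9. condition 'operates vehicles over 26,000 lbs' holds; vehicle maintenance records present → met
10. hazmat security assessment 63 days ago vs limit 45 → not met
11. driver drug-and-alcohol testing 586 days ago vs limit 540 → not met
Not met: 9 of 11

9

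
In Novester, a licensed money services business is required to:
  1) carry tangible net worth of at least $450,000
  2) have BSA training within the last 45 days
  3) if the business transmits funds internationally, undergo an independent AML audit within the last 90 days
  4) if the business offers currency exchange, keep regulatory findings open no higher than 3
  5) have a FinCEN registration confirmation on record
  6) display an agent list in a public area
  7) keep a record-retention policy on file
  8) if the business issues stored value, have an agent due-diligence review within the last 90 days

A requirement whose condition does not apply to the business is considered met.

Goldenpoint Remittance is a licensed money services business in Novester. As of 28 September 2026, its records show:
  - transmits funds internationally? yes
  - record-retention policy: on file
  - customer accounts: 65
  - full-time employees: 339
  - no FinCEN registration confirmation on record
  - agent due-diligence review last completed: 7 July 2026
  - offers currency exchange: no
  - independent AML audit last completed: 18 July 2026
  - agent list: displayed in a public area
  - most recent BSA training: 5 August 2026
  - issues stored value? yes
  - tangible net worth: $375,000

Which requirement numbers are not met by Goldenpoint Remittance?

1. tangible net worth $375,000 < $450,000 → not met
2. BSA training 54 days ago vs limit 45 → not met
3. condition 'transmits funds internationally' holds; independent AML audit 72 days ago vs limit 90 → met
4. condition 'offers currency exchange' does not hold → requirement n/a → met
5. FinCEN registration confirmation absent → not met
6. agent list present → met
7. record-retention policy present → met
8. condition 'issues stored value' holds; agent due-diligence review 83 days ago vs limit 90 → met
Not met: 1, 2, 5

1, 2, 5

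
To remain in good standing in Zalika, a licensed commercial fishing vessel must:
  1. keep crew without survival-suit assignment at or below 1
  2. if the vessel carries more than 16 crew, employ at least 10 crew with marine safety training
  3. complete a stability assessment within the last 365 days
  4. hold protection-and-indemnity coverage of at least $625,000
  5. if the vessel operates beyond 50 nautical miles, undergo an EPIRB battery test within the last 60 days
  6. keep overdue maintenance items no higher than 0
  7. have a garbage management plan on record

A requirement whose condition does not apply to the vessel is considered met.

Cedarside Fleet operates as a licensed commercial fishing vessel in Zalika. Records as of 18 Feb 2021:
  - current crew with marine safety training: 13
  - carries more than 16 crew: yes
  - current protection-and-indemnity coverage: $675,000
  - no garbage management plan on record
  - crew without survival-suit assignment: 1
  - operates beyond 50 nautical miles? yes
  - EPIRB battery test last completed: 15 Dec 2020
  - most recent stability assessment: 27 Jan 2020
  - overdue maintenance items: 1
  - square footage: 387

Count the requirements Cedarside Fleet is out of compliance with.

1. crew without survival-suit assignment 1 ≤ 1 → met
2. condition 'carries more than 16 crew' holds; crew with marine safety training 13 ≥ 10 → met
3. stability assessment 388 days ago vs limit 365 → not met
4. protection-and-indemnity coverage $675,000 ≥ $625,000 → met
5. condition 'operates beyond 50 nautical miles' holds; EPIRB battery test 65 days ago vs limit 60 → not met
6. overdue maintenance items 1 > 0 → not met
7. garbage management plan absent → not met
Not met: 4 of 7

4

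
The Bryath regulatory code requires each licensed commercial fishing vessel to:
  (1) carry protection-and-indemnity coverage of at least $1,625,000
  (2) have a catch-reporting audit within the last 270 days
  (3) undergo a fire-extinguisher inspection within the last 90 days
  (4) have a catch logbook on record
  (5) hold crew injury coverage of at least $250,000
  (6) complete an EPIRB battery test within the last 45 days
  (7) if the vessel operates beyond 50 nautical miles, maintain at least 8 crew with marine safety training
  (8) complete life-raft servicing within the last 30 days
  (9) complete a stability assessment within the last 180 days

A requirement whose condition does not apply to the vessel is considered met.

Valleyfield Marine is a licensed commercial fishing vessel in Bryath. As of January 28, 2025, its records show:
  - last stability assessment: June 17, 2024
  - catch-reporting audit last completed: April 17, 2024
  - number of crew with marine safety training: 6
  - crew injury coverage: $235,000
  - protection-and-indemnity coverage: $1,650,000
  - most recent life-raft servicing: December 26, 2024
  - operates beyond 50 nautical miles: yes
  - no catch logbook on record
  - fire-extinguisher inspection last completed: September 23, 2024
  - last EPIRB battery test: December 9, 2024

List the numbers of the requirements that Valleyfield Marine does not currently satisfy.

1. protection-and-indemnity coverage $1,650,000 ≥ $1,625,000 → met
2. catch-reporting audit 286 days ago vs limit 270 → not met
3. fire-extinguisher inspection 127 days ago vs limit 90 → not met
4. catch logbook absent → not met
5. crew injury coverage $235,000 < $250,000 → not met
6. EPIRB battery test 50 days ago vs limit 45 → not met
7. condition 'operates beyond 50 nautical miles' holds; crew with marine safety training 6 < 8 → not met
8. life-raft servicing 33 days ago vs limit 30 → not met
9. stability assessment 225 days ago vs limit 180 → not met
Not met: 2, 3, 4, 5, 6, 7, 8, 9

2, 3, 4, 5, 6, 7, 8, 9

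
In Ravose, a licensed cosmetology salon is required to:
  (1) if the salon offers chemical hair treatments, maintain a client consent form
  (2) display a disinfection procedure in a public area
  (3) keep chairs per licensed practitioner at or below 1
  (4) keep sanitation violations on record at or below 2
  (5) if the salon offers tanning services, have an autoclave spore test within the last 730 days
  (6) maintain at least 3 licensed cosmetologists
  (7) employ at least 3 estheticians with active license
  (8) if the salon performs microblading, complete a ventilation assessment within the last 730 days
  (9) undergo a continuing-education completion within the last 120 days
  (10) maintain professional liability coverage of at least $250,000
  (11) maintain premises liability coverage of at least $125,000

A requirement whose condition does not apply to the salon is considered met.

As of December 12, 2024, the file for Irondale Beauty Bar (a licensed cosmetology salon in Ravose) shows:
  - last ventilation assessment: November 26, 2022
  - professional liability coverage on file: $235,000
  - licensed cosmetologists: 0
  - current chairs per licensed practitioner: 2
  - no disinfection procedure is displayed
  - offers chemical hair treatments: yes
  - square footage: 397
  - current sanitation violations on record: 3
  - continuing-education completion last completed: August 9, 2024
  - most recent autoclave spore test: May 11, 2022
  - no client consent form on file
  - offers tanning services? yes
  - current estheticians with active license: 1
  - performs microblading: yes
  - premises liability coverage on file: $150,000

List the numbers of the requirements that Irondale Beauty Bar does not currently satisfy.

1. condition 'offers chemical hair treatments' holds; client consent form absent → not met
2. disinfection procedure absent → not met
3. chairs per licensed practitioner 2 > 1 → not met
4. sanitation violations on record 3 > 2 → not met
5. condition 'offers tanning services' holds; autoclave spore test 946 days ago vs limit 730 → not met
6. licensed cosmetologists 0 < 3 → not met
7. estheticians with active license 1 < 3 → not met
8. condition 'performs microblading' holds; ventilation assessment 747 days ago vs limit 730 → not met
9. continuing-education completion 125 days ago vs limit 120 → not met
10. professional liability coverage $235,000 < $250,000 → not met
11. premises liability coverage $150,000 ≥ $125,000 → met
Not met: 1, 2, 3, 4, 5, 6, 7, 8, 9, 10

1, 2, 3, 4, 5, 6, 7, 8, 9, 10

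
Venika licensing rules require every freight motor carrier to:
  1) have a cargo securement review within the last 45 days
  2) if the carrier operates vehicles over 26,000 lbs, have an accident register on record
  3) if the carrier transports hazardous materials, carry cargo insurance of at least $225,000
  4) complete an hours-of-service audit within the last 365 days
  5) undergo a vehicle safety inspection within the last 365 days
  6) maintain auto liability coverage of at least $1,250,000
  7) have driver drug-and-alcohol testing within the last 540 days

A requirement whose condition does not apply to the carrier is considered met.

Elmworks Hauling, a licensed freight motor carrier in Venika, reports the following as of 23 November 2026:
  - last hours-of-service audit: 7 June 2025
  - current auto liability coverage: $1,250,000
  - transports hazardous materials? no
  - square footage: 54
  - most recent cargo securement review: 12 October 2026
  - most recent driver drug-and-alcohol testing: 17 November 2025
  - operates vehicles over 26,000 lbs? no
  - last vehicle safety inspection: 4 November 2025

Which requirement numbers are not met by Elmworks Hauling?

4, 5

1. cargo securement review 42 days ago vs limit 45 → met
2. condition 'operates vehicles over 26,000 lbs' does not hold → requirement n/a → met
3. condition 'transports hazardous materials' does not hold → requirement n/a → met
4. hours-of-service audit 534 days ago vs limit 365 → not met
5. vehicle safety inspection 384 days ago vs limit 365 → not met
6. auto liability coverage $1,250,000 ≥ $1,250,000 → met
7. driver drug-and-alcohol testing 371 days ago vs limit 540 → met
Not met: 4, 5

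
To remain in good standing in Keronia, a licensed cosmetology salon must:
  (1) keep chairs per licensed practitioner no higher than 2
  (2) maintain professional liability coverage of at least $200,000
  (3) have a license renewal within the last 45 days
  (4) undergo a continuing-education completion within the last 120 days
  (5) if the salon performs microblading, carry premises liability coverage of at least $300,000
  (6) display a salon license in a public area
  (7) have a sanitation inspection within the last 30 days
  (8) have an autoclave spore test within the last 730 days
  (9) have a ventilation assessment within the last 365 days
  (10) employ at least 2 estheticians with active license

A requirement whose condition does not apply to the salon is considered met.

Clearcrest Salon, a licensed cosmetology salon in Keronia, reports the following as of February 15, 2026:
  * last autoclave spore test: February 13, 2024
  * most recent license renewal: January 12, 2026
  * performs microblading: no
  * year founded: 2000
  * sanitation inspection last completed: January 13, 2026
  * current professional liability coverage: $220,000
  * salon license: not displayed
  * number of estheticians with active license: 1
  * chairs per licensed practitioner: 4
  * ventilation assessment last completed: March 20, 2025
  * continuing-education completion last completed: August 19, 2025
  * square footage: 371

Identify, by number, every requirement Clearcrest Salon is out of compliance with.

1. chairs per licensed practitioner 4 > 2 → not met
2. professional liability coverage $220,000 ≥ $200,000 → met
3. license renewal 34 days ago vs limit 45 → met
4. continuing-education completion 180 days ago vs limit 120 → not met
5. condition 'performs microblading' does not hold → requirement n/a → met
6. salon license absent → not met
7. sanitation inspection 33 days ago vs limit 30 → not met
8. autoclave spore test 733 days ago vs limit 730 → not met
9. ventilation assessment 332 days ago vs limit 365 → met
10. estheticians with active license 1 < 2 → not met
Not met: 1, 4, 6, 7, 8, 10

1, 4, 6, 7, 8, 10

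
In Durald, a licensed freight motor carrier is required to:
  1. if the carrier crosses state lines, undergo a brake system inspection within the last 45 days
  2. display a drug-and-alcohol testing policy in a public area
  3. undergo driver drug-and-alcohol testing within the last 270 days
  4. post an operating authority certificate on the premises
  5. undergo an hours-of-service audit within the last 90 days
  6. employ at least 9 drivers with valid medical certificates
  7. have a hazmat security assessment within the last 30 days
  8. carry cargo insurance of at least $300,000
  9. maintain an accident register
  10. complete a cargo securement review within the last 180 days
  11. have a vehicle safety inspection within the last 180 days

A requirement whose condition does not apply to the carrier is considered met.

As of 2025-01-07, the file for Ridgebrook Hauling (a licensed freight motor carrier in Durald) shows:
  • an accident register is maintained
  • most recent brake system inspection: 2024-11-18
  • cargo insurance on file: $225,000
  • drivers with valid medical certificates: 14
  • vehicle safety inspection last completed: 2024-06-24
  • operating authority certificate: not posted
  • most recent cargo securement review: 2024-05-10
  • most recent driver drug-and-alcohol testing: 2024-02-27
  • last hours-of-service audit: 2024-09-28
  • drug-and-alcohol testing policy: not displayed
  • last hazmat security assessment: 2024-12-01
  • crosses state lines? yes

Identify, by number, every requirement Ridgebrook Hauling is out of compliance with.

1. condition 'crosses state lines' holds; brake system inspection 50 days ago vs limit 45 → not met
2. drug-and-alcohol testing policy absent → not met
3. driver drug-and-alcohol testing 315 days ago vs limit 270 → not met
4. operating authority certificate absent → not met
5. hours-of-service audit 101 days ago vs limit 90 → not met
6. drivers with valid medical certificates 14 ≥ 9 → met
7. hazmat security assessment 37 days ago vs limit 30 → not met
8. cargo insurance $225,000 < $300,000 → not met
9. accident register present → met
10. cargo securement review 242 days ago vs limit 180 → not met
11. vehicle safety inspection 197 days ago vs limit 180 → not met
Not met: 1, 2, 3, 4, 5, 7, 8, 10, 11

1, 2, 3, 4, 5, 7, 8, 10, 11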